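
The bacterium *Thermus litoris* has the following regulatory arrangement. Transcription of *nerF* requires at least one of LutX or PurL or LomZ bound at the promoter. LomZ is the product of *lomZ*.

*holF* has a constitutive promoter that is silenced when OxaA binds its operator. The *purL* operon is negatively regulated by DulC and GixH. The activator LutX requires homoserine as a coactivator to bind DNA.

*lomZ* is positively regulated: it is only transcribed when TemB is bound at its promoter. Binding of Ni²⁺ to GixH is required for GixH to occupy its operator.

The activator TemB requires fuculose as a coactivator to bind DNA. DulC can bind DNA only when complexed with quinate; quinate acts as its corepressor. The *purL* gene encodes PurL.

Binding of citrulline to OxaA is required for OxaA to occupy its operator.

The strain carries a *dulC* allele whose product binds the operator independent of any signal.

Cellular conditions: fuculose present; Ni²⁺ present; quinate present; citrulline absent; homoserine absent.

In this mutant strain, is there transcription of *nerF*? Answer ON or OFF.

ON

Homoserine is absent, so LutX is inactive.
DulC is constitutively active in this strain.
Ni²⁺ is present, so GixH is active.
With repressor DulC bound, *purL* is not transcribed.
So PurL is not produced.
Fuculose is present, so TemB is active.
No repressor is bound and TemB is active, so *lomZ* is transcribed.
So LomZ is produced and active.
Activator LomZ is present, so *nerF* is transcribed.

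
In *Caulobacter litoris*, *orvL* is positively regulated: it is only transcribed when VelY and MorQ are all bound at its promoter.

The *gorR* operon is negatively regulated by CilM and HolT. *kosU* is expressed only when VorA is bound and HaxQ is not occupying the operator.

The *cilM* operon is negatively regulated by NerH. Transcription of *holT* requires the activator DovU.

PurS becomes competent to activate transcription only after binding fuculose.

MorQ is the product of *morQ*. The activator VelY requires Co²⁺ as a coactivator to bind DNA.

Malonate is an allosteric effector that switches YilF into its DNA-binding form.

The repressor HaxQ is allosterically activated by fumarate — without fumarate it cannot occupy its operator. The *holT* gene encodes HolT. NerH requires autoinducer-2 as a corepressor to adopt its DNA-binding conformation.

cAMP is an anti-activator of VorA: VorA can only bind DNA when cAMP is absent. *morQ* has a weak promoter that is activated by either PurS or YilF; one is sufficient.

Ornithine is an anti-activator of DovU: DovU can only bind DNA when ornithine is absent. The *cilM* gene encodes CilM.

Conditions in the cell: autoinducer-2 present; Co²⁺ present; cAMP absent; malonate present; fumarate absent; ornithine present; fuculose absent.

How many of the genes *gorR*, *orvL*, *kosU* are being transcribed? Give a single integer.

3

Autoinducer-2 is present, so NerH is active.
With repressor NerH bound, *cilM* is not transcribed.
So CilM is not produced.
Ornithine is present, so DovU is inactive.
Required activator DovU is absent, so *holT* is not transcribed.
So HolT is not produced.
With no repressor bound, *gorR* is transcribed.
→ *gorR* is ON.
Co²⁺ is present, so VelY is active.
Fuculose is absent, so PurS is inactive.
Malonate is present, so YilF is active.
Activator YilF is present, so *morQ* is transcribed.
So MorQ is produced and active.
No repressor is bound and VelY and MorQ are active, so *orvL* is transcribed.
→ *orvL* is ON.
Fumarate is absent, so HaxQ is inactive.
cAMP is absent, so VorA is active.
No repressor is bound and VorA is active, so *kosU* is transcribed.
→ *kosU* is ON.
3 of the 3 genes are transcribed.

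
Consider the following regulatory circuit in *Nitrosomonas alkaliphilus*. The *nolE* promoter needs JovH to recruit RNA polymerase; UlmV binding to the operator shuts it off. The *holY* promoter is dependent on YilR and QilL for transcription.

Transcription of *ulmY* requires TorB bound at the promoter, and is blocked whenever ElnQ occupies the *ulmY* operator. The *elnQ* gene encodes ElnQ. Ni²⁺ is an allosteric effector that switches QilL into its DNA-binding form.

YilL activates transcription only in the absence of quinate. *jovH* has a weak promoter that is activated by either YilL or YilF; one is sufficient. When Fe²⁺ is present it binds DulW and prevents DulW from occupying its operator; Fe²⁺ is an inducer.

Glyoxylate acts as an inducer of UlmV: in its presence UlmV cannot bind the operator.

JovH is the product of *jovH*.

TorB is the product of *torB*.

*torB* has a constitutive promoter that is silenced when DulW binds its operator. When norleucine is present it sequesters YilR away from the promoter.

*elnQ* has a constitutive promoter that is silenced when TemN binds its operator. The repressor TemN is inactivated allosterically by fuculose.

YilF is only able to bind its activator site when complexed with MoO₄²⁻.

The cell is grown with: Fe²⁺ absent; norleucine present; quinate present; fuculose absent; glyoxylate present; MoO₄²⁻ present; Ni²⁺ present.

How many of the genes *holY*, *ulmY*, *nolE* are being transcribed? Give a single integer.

Norleucine is present, so YilR is inactive.
Ni²⁺ is present, so QilL is active.
Required activator YilR is absent, so *holY* is not transcribed.
→ *holY* is OFF.
Fe²⁺ is absent, so DulW is active.
With repressor DulW bound, *torB* is not transcribed.
So TorB is not produced.
Fuculose is absent, so TemN is active.
With repressor TemN bound, *elnQ* is not transcribed.
So ElnQ is not produced.
Required activator TorB is absent, so *ulmY* is not transcribed.
→ *ulmY* is OFF.
Glyoxylate is present, so UlmV is inactive.
Quinate is present, so YilL is inactive.
MoO₄²⁻ is present, so YilF is active.
Activator YilF is present, so *jovH* is transcribed.
So JovH is produced and active.
No repressor is bound and JovH is active, so *nolE* is transcribed.
→ *nolE* is ON.
1 of the 3 genes is transcribed.

1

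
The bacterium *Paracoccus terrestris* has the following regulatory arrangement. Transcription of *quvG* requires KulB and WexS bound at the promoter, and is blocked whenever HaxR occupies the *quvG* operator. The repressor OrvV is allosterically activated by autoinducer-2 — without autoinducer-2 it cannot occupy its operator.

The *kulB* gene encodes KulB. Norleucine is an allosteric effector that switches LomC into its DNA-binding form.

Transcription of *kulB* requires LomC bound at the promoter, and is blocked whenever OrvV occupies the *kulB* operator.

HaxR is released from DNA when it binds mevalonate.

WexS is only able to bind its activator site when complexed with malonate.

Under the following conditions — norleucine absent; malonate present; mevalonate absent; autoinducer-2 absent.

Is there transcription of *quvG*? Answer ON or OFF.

OFF

Norleucine is absent, so LomC is inactive.
Autoinducer-2 is absent, so OrvV is inactive.
Required activator LomC is absent, so *kulB* is not transcribed.
So KulB is not produced.
Mevalonate is absent, so HaxR is active.
Malonate is present, so WexS is active.
With repressor HaxR bound, *quvG* is not transcribed.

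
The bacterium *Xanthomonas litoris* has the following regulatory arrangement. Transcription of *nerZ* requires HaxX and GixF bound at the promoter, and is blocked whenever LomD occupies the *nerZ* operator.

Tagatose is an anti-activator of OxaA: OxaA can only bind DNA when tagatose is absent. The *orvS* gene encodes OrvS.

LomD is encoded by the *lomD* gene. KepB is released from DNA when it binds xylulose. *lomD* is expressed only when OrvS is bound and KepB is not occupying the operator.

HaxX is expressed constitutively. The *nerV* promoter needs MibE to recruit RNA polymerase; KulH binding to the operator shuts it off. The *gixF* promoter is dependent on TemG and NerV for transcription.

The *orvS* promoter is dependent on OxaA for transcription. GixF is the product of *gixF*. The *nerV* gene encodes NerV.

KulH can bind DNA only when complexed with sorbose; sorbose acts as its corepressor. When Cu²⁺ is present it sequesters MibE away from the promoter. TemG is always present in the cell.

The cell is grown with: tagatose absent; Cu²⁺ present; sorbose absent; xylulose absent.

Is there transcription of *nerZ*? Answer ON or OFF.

OFF

HaxX is produced constitutively and is active.
Tagatose is absent, so OxaA is active.
No repressor is bound and OxaA is active, so *orvS* is transcribed.
So OrvS is produced and active.
Xylulose is absent, so KepB is active.
With repressor KepB bound, *lomD* is not transcribed.
So LomD is not produced.
TemG is produced constitutively and is active.
Cu²⁺ is present, so MibE is inactive.
Sorbose is absent, so KulH is inactive.
Required activator MibE is absent, so *nerV* is not transcribed.
So NerV is not produced.
Required activator NerV is absent, so *gixF* is not transcribed.
So GixF is not produced.
Required activator GixF is absent, so *nerZ* is not transcribed.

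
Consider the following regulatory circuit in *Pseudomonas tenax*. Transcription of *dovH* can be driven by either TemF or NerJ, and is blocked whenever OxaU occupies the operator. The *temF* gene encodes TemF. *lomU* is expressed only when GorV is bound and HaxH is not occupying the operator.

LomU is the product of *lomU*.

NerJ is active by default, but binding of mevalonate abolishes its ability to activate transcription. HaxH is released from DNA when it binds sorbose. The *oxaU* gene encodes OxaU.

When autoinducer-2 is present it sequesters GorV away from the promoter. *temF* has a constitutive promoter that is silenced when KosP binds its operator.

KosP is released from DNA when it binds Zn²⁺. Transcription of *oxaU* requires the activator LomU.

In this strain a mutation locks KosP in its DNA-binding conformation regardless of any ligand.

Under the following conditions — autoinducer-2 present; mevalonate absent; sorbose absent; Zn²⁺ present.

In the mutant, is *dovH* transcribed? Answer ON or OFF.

ON

KosP is constitutively active in this strain.
With repressor KosP bound, *temF* is not transcribed.
So TemF is not produced.
Sorbose is absent, so HaxH is active.
Autoinducer-2 is present, so GorV is inactive.
With repressor HaxH bound, *lomU* is not transcribed.
So LomU is not produced.
Required activator LomU is absent, so *oxaU* is not transcribed.
So OxaU is not produced.
Mevalonate is absent, so NerJ is active.
Activator NerJ is present, so *dovH* is transcribed.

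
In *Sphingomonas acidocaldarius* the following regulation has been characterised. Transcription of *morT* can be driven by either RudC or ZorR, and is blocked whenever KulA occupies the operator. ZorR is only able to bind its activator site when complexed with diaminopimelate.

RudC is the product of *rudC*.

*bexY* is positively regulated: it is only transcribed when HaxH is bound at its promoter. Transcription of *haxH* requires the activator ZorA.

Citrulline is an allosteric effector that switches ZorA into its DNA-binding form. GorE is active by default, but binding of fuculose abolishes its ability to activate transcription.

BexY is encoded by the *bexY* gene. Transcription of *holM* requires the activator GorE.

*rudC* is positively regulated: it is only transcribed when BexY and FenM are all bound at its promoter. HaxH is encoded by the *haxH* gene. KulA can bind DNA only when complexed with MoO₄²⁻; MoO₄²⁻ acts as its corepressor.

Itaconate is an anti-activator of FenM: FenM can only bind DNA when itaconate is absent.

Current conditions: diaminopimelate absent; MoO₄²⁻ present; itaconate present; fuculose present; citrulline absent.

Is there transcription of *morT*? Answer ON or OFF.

OFF

Citrulline is absent, so ZorA is inactive.
Required activator ZorA is absent, so *haxH* is not transcribed.
So HaxH is not produced.
Required activator HaxH is absent, so *bexY* is not transcribed.
So BexY is not produced.
Itaconate is present, so FenM is inactive.
Required activator BexY is absent, so *rudC* is not transcribed.
So RudC is not produced.
MoO₄²⁻ is present, so KulA is active.
Diaminopimelate is absent, so ZorR is inactive.
With repressor KulA bound, *morT* is not transcribed.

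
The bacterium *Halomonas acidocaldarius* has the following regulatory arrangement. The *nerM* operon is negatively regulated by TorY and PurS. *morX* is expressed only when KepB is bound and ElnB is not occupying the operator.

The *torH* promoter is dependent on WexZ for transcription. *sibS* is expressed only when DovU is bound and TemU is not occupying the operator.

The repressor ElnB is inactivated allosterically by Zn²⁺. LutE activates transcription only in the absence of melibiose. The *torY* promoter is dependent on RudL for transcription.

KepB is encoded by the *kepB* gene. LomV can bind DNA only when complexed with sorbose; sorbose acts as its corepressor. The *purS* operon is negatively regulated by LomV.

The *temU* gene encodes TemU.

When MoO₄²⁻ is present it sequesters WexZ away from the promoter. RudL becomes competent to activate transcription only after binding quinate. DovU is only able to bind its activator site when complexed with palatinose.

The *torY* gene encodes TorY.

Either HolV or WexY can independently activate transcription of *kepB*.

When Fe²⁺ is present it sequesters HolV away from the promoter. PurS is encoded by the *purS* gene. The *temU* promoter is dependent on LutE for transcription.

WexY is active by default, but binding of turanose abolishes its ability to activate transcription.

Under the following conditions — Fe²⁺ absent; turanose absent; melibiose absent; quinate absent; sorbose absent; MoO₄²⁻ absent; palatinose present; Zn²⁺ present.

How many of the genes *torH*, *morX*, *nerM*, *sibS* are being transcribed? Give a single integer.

2

MoO₄²⁻ is absent, so WexZ is active.
No repressor is bound and WexZ is active, so *torH* is transcribed.
→ *torH* is ON.
Fe²⁺ is absent, so HolV is active.
Turanose is absent, so WexY is active.
Activator HolV is present, so *kepB* is transcribed.
So KepB is produced and active.
Zn²⁺ is present, so ElnB is inactive.
No repressor is bound and KepB is active, so *morX* is transcribed.
→ *morX* is ON.
Quinate is absent, so RudL is inactive.
Required activator RudL is absent, so *torY* is not transcribed.
So TorY is not produced.
Sorbose is absent, so LomV is inactive.
With no repressor bound, *purS* is transcribed.
So PurS is produced and active.
With repressor PurS bound, *nerM* is not transcribed.
→ *nerM* is OFF.
Melibiose is absent, so LutE is active.
No repressor is bound and LutE is active, so *temU* is transcribed.
So TemU is produced and active.
Palatinose is present, so DovU is active.
With repressor TemU bound, *sibS* is not transcribed.
→ *sibS* is OFF.
2 of the 4 genes are transcribed.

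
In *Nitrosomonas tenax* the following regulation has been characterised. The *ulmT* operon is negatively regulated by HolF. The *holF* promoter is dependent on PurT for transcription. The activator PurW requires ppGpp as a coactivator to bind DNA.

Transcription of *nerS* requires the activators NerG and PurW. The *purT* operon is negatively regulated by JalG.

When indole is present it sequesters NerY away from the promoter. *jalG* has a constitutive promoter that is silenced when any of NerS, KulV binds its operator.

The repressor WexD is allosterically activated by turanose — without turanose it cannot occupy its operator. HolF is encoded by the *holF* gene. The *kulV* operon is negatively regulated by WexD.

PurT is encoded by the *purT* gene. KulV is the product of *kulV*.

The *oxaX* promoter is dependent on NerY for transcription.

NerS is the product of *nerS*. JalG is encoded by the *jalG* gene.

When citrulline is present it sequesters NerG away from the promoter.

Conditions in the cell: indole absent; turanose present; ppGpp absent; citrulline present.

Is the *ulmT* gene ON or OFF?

ON

Citrulline is present, so NerG is inactive.
ppGpp is absent, so PurW is inactive.
Required activator NerG is absent, so *nerS* is not transcribed.
So NerS is not produced.
Turanose is present, so WexD is active.
With repressor WexD bound, *kulV* is not transcribed.
So KulV is not produced.
With no repressor bound, *jalG* is transcribed.
So JalG is produced and active.
With repressor JalG bound, *purT* is not transcribed.
So PurT is not produced.
Required activator PurT is absent, so *holF* is not transcribed.
So HolF is not produced.
With no repressor bound, *ulmT* is transcribed.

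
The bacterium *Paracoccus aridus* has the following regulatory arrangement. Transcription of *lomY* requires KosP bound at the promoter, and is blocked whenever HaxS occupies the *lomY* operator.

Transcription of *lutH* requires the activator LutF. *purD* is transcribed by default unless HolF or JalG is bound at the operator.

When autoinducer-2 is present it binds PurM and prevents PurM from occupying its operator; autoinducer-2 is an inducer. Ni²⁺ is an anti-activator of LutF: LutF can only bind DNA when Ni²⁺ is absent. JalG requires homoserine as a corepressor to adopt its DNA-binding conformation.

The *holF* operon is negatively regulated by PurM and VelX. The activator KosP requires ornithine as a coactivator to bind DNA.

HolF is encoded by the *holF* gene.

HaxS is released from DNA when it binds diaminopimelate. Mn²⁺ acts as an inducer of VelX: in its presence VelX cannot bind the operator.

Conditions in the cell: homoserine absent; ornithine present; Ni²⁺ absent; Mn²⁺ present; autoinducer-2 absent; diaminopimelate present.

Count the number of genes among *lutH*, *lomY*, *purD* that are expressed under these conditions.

Ni²⁺ is absent, so LutF is active.
No repressor is bound and LutF is active, so *lutH* is transcribed.
→ *lutH* is ON.
Diaminopimelate is present, so HaxS is inactive.
Ornithine is present, so KosP is active.
No repressor is bound and KosP is active, so *lomY* is transcribed.
→ *lomY* is ON.
Autoinducer-2 is absent, so PurM is active.
Mn²⁺ is present, so VelX is inactive.
With repressor PurM bound, *holF* is not transcribed.
So HolF is not produced.
Homoserine is absent, so JalG is inactive.
With no repressor bound, *purD* is transcribed.
→ *purD* is ON.
3 of the 3 genes are transcribed.

3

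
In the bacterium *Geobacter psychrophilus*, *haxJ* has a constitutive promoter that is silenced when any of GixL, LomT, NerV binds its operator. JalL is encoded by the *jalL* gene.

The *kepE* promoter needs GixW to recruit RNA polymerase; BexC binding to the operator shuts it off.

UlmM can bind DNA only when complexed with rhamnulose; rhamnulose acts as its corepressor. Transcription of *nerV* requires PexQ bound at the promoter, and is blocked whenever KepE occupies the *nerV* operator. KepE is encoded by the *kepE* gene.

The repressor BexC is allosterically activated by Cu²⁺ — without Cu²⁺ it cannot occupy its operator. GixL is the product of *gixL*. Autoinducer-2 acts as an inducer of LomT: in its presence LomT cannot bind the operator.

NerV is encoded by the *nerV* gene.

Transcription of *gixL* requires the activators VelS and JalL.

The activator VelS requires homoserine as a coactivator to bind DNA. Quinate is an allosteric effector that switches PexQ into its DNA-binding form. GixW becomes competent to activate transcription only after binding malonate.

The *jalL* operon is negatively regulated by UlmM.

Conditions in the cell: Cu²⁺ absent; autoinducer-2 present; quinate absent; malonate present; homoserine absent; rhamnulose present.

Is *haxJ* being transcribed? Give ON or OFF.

Homoserine is absent, so VelS is inactive.
Rhamnulose is present, so UlmM is active.
With repressor UlmM bound, *jalL* is not transcribed.
So JalL is not produced.
Required activator VelS is absent, so *gixL* is not transcribed.
So GixL is not produced.
Autoinducer-2 is present, so LomT is inactive.
Cu²⁺ is absent, so BexC is inactive.
Malonate is present, so GixW is active.
No repressor is bound and GixW is active, so *kepE* is transcribed.
So KepE is produced and active.
Quinate is absent, so PexQ is inactive.
With repressor KepE bound, *nerV* is not transcribed.
So NerV is not produced.
With no repressor bound, *haxJ* is transcribed.

ON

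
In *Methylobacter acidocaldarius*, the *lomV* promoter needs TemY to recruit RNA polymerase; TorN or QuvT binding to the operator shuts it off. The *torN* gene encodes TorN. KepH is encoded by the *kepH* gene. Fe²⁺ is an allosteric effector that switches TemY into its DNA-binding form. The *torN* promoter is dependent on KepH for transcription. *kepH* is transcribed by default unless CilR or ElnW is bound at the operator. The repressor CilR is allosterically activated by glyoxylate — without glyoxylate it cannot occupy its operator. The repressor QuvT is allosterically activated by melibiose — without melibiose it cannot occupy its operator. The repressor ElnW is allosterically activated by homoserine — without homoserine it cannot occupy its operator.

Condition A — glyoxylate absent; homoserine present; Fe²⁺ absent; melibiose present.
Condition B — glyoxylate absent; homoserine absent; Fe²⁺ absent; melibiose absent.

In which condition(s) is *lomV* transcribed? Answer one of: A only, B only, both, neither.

neither

Condition A:
Glyoxylate is absent, so CilR is inactive.
Homoserine is present, so ElnW is active.
With repressor ElnW bound, *kepH* is not transcribed.
So KepH is not produced.
Required activator KepH is absent, so *torN* is not transcribed.
So TorN is not produced.
Fe²⁺ is absent, so TemY is inactive.
Melibiose is present, so QuvT is active.
With repressor QuvT bound, *lomV* is not transcribed.
→ *lomV* is OFF in A.
Condition B:
Glyoxylate is absent, so CilR is inactive.
Homoserine is absent, so ElnW is inactive.
With no repressor bound, *kepH* is transcribed.
So KepH is produced and active.
No repressor is bound and KepH is active, so *torN* is transcribed.
So TorN is produced and active.
Fe²⁺ is absent, so TemY is inactive.
Melibiose is absent, so QuvT is inactive.
With repressor TorN bound, *lomV* is not transcribed.
→ *lomV* is OFF in B.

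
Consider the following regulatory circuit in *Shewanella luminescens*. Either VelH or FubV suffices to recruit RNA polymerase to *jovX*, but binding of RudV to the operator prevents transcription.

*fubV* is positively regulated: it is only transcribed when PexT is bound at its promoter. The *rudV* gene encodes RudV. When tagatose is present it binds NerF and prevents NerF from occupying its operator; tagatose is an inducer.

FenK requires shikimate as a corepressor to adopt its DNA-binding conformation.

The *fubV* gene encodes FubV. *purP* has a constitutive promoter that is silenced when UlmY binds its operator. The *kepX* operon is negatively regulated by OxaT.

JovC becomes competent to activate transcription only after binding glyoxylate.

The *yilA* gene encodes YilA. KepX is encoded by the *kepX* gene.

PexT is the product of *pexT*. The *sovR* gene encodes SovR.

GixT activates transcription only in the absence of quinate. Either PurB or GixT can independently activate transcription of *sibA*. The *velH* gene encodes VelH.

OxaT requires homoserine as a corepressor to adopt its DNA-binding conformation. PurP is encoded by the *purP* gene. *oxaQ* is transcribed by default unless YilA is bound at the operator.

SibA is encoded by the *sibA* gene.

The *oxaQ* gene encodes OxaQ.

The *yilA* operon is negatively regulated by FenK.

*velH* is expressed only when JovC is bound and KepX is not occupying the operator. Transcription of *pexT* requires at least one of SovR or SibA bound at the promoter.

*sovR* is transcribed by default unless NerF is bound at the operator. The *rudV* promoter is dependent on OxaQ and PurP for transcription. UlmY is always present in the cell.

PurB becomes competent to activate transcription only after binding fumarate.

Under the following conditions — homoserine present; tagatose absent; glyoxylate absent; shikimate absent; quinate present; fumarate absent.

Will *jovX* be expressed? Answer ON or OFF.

OFF

Glyoxylate is absent, so JovC is inactive.
Homoserine is present, so OxaT is active.
With repressor OxaT bound, *kepX* is not transcribed.
So KepX is not produced.
Required activator JovC is absent, so *velH* is not transcribed.
So VelH is not produced.
Shikimate is absent, so FenK is inactive.
With no repressor bound, *yilA* is transcribed.
So YilA is produced and active.
With repressor YilA bound, *oxaQ* is not transcribed.
So OxaQ is not produced.
UlmY is produced constitutively and is active.
With repressor UlmY bound, *purP* is not transcribed.
So PurP is not produced.
Required activator OxaQ is absent, so *rudV* is not transcribed.
So RudV is not produced.
Tagatose is absent, so NerF is active.
With repressor NerF bound, *sovR* is not transcribed.
So SovR is not produced.
Fumarate is absent, so PurB is inactive.
Quinate is present, so GixT is inactive.
No activator is available at the *sibA* promoter, so *sibA* is not transcribed.
So SibA is not produced.
No activator is available at the *pexT* promoter, so *pexT* is not transcribed.
So PexT is not produced.
Required activator PexT is absent, so *fubV* is not transcribed.
So FubV is not produced.
No activator is available at the *jovX* promoter, so *jovX* is not transcribed.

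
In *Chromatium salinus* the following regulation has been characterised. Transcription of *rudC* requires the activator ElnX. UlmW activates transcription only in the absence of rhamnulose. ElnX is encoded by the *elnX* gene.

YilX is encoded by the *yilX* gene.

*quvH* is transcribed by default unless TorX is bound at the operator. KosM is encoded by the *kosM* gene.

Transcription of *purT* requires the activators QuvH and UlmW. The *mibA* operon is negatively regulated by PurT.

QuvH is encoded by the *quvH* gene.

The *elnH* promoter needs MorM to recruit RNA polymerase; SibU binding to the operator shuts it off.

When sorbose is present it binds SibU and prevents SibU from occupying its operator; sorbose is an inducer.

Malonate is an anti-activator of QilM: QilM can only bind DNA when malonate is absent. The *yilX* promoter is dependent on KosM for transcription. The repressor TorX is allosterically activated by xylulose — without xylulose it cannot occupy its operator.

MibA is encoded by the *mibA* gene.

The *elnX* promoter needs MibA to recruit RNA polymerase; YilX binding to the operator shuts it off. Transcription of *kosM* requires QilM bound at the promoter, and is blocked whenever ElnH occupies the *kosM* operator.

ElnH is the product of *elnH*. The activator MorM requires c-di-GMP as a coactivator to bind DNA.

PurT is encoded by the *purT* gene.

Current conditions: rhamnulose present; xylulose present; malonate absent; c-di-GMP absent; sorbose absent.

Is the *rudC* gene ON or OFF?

Xylulose is present, so TorX is active.
With repressor TorX bound, *quvH* is not transcribed.
So QuvH is not produced.
Rhamnulose is present, so UlmW is inactive.
Required activator QuvH is absent, so *purT* is not transcribed.
So PurT is not produced.
With no repressor bound, *mibA* is transcribed.
So MibA is produced and active.
Malonate is absent, so QilM is active.
Sorbose is absent, so SibU is active.
c-di-GMP is absent, so MorM is inactive.
With repressor SibU bound, *elnH* is not transcribed.
So ElnH is not produced.
No repressor is bound and QilM is active, so *kosM* is transcribed.
So KosM is produced and active.
No repressor is bound and KosM is active, so *yilX* is transcribed.
So YilX is produced and active.
With repressor YilX bound, *elnX* is not transcribed.
So ElnX is not produced.
Required activator ElnX is absent, so *rudC* is not transcribed.

OFF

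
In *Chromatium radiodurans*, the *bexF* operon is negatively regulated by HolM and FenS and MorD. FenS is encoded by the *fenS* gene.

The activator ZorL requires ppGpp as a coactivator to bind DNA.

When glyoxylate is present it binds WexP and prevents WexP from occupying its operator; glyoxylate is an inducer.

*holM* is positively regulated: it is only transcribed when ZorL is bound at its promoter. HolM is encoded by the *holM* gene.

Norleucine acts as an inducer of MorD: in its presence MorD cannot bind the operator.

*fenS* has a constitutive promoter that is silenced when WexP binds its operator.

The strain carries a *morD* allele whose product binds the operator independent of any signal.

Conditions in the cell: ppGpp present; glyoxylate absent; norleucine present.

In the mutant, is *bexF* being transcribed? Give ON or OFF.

OFF

ppGpp is present, so ZorL is active.
No repressor is bound and ZorL is active, so *holM* is transcribed.
So HolM is produced and active.
Glyoxylate is absent, so WexP is active.
With repressor WexP bound, *fenS* is not transcribed.
So FenS is not produced.
MorD is constitutively active in this strain.
With repressor HolM bound, *bexF* is not transcribed.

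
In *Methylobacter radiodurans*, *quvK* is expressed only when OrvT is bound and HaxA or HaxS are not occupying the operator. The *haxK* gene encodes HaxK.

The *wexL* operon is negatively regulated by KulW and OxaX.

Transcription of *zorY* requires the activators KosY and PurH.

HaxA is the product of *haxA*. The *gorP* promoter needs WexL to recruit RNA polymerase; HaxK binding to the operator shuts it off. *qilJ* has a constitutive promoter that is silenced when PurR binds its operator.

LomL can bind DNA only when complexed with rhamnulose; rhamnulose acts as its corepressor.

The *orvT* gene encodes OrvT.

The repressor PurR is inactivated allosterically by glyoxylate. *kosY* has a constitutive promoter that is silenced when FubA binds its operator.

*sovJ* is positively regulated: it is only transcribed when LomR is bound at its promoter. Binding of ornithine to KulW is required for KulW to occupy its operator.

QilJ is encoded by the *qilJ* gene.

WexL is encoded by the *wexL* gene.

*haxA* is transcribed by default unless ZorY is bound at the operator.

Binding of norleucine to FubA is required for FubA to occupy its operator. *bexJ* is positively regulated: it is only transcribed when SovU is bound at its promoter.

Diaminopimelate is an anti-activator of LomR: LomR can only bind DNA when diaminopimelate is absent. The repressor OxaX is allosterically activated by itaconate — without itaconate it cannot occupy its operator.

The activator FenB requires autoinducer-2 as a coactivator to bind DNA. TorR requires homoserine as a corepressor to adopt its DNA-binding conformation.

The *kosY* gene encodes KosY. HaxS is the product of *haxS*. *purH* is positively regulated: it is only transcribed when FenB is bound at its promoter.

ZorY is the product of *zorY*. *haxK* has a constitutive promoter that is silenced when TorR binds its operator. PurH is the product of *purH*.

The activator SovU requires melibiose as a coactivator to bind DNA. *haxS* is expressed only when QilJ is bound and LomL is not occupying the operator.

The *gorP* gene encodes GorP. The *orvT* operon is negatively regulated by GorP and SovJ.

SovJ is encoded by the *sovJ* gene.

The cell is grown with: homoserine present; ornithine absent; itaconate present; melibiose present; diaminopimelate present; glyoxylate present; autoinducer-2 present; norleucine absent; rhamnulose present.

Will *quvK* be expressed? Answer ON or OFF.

ON

Homoserine is present, so TorR is active.
With repressor TorR bound, *haxK* is not transcribed.
So HaxK is not produced.
Ornithine is absent, so KulW is inactive.
Itaconate is present, so OxaX is active.
With repressor OxaX bound, *wexL* is not transcribed.
So WexL is not produced.
Required activator WexL is absent, so *gorP* is not transcribed.
So GorP is not produced.
Diaminopimelate is present, so LomR is inactive.
Required activator LomR is absent, so *sovJ* is not transcribed.
So SovJ is not produced.
With no repressor bound, *orvT* is transcribed.
So OrvT is produced and active.
Norleucine is absent, so FubA is inactive.
With no repressor bound, *kosY* is transcribed.
So KosY is produced and active.
Autoinducer-2 is present, so FenB is active.
No repressor is bound and FenB is active, so *purH* is transcribed.
So PurH is produced and active.
No repressor is bound and KosY and PurH are active, so *zorY* is transcribed.
So ZorY is produced and active.
With repressor ZorY bound, *haxA* is not transcribed.
So HaxA is not produced.
Rhamnulose is present, so LomL is active.
Glyoxylate is present, so PurR is inactive.
With no repressor bound, *qilJ* is transcribed.
So QilJ is produced and active.
With repressor LomL bound, *haxS* is not transcribed.
So HaxS is not produced.
No repressor is bound and OrvT is active, so *quvK* is transcribed.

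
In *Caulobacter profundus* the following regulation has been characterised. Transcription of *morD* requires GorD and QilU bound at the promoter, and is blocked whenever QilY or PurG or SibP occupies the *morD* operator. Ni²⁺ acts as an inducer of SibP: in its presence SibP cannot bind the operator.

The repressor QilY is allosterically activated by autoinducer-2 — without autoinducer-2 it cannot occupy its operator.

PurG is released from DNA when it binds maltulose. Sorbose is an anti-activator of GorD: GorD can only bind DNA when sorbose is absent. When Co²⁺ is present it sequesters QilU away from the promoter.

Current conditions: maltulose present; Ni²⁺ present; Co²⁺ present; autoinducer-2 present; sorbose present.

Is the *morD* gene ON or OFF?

Sorbose is present, so GorD is inactive.
Autoinducer-2 is present, so QilY is active.
Maltulose is present, so PurG is inactive.
Co²⁺ is present, so QilU is inactive.
Ni²⁺ is present, so SibP is inactive.
With repressor QilY bound, *morD* is not transcribed.

OFF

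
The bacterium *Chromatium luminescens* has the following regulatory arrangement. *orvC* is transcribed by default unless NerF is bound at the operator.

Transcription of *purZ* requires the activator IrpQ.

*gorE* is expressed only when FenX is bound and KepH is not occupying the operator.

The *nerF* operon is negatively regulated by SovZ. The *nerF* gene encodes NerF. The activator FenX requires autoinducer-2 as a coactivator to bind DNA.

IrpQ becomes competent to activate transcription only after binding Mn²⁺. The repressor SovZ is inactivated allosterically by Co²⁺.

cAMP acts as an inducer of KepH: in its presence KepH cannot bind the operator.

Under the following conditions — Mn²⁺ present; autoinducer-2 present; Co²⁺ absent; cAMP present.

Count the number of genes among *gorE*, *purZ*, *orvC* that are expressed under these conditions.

3

cAMP is present, so KepH is inactive.
Autoinducer-2 is present, so FenX is active.
No repressor is bound and FenX is active, so *gorE* is transcribed.
→ *gorE* is ON.
Mn²⁺ is present, so IrpQ is active.
No repressor is bound and IrpQ is active, so *purZ* is transcribed.
→ *purZ* is ON.
Co²⁺ is absent, so SovZ is active.
With repressor SovZ bound, *nerF* is not transcribed.
So NerF is not produced.
With no repressor bound, *orvC* is transcribed.
→ *orvC* is ON.
3 of the 3 genes are transcribed.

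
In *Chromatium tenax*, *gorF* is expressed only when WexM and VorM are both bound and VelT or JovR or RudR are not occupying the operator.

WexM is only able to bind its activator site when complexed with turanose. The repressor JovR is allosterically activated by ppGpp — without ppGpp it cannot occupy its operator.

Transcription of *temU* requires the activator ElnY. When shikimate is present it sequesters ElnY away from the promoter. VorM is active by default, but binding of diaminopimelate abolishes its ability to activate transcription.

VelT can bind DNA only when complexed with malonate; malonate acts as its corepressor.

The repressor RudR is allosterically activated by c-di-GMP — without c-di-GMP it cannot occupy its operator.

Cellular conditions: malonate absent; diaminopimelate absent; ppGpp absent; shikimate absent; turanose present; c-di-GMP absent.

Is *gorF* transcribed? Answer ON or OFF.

ON

Turanose is present, so WexM is active.
Diaminopimelate is absent, so VorM is active.
Malonate is absent, so VelT is inactive.
ppGpp is absent, so JovR is inactive.
c-di-GMP is absent, so RudR is inactive.
No repressor is bound and WexM and VorM are active, so *gorF* is transcribed.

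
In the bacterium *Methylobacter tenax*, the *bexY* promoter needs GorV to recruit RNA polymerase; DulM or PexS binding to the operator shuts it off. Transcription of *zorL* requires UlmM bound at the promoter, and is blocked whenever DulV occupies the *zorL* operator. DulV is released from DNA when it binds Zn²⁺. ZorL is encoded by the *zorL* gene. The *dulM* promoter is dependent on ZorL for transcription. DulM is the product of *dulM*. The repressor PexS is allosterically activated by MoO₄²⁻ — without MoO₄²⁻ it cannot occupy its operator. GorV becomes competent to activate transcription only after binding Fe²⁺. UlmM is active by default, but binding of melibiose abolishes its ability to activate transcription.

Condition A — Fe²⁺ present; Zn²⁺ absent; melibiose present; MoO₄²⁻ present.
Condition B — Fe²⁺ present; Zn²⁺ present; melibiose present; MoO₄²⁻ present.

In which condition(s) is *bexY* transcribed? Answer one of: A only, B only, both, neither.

neither

Condition A:
Fe²⁺ is present, so GorV is active.
Zn²⁺ is absent, so DulV is active.
Melibiose is present, so UlmM is inactive.
With repressor DulV bound, *zorL* is not transcribed.
So ZorL is not produced.
Required activator ZorL is absent, so *dulM* is not transcribed.
So DulM is not produced.
MoO₄²⁻ is present, so PexS is active.
With repressor PexS bound, *bexY* is not transcribed.
→ *bexY* is OFF in A.
Condition B:
Fe²⁺ is present, so GorV is active.
Zn²⁺ is present, so DulV is inactive.
Melibiose is present, so UlmM is inactive.
Required activator UlmM is absent, so *zorL* is not transcribed.
So ZorL is not produced.
Required activator ZorL is absent, so *dulM* is not transcribed.
So DulM is not produced.
MoO₄²⁻ is present, so PexS is active.
With repressor PexS bound, *bexY* is not transcribed.
→ *bexY* is OFF in B.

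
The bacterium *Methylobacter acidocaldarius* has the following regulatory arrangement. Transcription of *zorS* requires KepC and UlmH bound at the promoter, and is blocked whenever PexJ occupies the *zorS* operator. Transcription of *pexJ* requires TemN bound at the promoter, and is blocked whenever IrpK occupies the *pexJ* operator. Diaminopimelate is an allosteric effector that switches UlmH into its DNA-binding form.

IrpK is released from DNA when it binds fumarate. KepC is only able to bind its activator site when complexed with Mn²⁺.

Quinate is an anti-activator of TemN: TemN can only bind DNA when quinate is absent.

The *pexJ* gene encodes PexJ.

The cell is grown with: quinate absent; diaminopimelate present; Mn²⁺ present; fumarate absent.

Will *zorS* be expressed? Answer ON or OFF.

Mn²⁺ is present, so KepC is active.
Diaminopimelate is present, so UlmH is active.
Quinate is absent, so TemN is active.
Fumarate is absent, so IrpK is active.
With repressor IrpK bound, *pexJ* is not transcribed.
So PexJ is not produced.
No repressor is bound and KepC and UlmH are active, so *zorS* is transcribed.

ON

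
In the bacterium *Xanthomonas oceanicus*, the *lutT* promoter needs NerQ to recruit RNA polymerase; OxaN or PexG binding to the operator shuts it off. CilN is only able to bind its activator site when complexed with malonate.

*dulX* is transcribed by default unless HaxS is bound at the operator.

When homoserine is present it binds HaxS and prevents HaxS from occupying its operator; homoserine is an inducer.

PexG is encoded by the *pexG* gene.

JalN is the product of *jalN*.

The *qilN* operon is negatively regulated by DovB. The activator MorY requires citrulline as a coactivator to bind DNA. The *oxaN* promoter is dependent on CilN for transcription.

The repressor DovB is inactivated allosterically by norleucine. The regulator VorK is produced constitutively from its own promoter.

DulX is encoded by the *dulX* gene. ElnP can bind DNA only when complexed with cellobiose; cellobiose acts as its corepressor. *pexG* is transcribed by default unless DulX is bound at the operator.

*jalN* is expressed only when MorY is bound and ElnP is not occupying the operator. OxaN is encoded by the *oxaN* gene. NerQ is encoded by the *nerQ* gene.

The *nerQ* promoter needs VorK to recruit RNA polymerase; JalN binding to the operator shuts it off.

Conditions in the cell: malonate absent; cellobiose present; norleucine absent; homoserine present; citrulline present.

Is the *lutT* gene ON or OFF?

Malonate is absent, so CilN is inactive.
Required activator CilN is absent, so *oxaN* is not transcribed.
So OxaN is not produced.
Citrulline is present, so MorY is active.
Cellobiose is present, so ElnP is active.
With repressor ElnP bound, *jalN* is not transcribed.
So JalN is not produced.
VorK is produced constitutively and is active.
No repressor is bound and VorK is active, so *nerQ* is transcribed.
So NerQ is produced and active.
Homoserine is present, so HaxS is inactive.
With no repressor bound, *dulX* is transcribed.
So DulX is produced and active.
With repressor DulX bound, *pexG* is not transcribed.
So PexG is not produced.
No repressor is bound and NerQ is active, so *lutT* is transcribed.

ON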